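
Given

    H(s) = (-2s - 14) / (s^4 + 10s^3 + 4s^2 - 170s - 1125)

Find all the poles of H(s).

s = -3 ± 4j, -9, 5

The poles are the roots of the denominator s^4 + 10s^3 + 4s^2 - 170s - 1125 = 0.
Trying s = -9: the polynomial evaluates to 0, so (s + 9) is a factor.
Dividing out leaves s^3 + s^2 - 5s - 125 = 0.
This factors further as (s^2 + 6s + 25)(s - 5) = 0.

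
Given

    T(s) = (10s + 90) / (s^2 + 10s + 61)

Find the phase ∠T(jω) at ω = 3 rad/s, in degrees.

At s = j3: numerator = 90 + j30, denominator = 52 + j30.
∠T = ∠num − ∠den = 18.435° − (29.982°) = -11.55°.

∠T(j3) ≈ -11.55°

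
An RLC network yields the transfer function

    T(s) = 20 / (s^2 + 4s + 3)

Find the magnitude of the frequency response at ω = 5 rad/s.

Substitute s = j5: numerator = 20, denominator = -22 + j20.
|T(j5)| = |20| / |-22 + j20| = 20 / 29.732 ≈ 0.6727.

|T(j5)| ≈ 0.6727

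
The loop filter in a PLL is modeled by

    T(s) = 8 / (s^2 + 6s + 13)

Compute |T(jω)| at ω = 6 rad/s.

Substitute s = j6: numerator = 8, denominator = -23 + j36.
|T(j6)| = |8| / |-23 + j36| = 8 / 42.720 ≈ 0.1873.

|T(j6)| ≈ 0.1873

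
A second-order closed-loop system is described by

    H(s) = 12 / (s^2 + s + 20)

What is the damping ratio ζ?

Compare the denominator to the standard form s^2 + 2ζωₙs + ωₙ².
ωₙ² = 20, so ωₙ = √20 ≈ 4.472 rad/s.
2ζωₙ = 1, so ζ = 1/(2·√20) ≈ 0.1118.
With ζ = 0.1118 the response is underdamped.

ζ ≈ 0.1118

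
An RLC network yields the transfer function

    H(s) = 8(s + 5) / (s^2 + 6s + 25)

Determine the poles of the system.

s = -3 + 4j, -3 - 4j

The poles are the roots of the denominator s^2 + 6s + 25 = 0.
Using the quadratic formula: s = (-6 ± √(-64))/2 = -3 ± 4j.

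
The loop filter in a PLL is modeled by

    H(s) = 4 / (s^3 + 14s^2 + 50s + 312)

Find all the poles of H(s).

s = -1 ± 5j, -12

The poles are the roots of the denominator s^3 + 14s^2 + 50s + 312 = 0.
Trying s = -12: the polynomial evaluates to 0, so (s + 12) is a factor.
Dividing out leaves s^2 + 2s + 26 = 0.
The quadratic formula then gives s = -1 ± 5j.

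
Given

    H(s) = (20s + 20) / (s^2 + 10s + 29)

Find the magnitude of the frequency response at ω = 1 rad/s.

|H(j1)| ≈ 0.9513

Substitute s = j1: numerator = 20 + j20, denominator = 28 + j10.
|H(j1)| = |20 + j20| / |28 + j10| = 28.284 / 29.732 ≈ 0.9513.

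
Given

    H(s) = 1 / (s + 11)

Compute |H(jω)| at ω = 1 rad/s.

Substitute s = j1: numerator = 1, denominator = 11 + j1.
|H(j1)| = |1| / |11 + j1| = 1 / 11.045 ≈ 0.09054.

|H(j1)| ≈ 0.09054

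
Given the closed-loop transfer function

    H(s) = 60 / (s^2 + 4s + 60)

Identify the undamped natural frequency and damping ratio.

Compare the denominator to the standard form s^2 + 2ζωₙs + ωₙ².
ωₙ² = 60, so ωₙ = √60 ≈ 7.746 rad/s.
2ζωₙ = 4, so ζ = 4/(2·√60) ≈ 0.2582.

ωₙ ≈ 7.746 rad/s, ζ ≈ 0.2582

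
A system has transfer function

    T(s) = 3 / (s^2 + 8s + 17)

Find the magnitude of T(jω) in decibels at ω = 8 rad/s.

Substitute s = j8: numerator = 3, denominator = -47 + j64.
|T(j8)| = |3| / |-47 + j64| = 3 / 79.404 ≈ 0.03778.
In decibels: 20·log₁₀(0.03778) ≈ -28.5 dB.

|T(j8)|_dB ≈ -28.5 dB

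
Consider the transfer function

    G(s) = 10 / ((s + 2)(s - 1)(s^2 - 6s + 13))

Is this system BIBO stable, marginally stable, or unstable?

unstable

The poles can be read from the denominator factors: s = -2, 1, 3 + 2j, 3 - 2j.
Since the pole(s) at s = 1, 3 + 2j, 3 - 2j lie in the right half-plane, the system is unstable.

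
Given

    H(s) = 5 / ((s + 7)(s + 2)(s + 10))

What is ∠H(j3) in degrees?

∠H(j3) ≈ -96.21°

At s = j3: numerator = 5, denominator = -31 + j285.
∠H = ∠num − ∠den = 0° − (96.208°) = -96.21°.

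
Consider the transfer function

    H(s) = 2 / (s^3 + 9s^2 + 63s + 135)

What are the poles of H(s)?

The poles are the roots of the denominator s^3 + 9s^2 + 63s + 135 = 0.
Trying s = -3: the polynomial evaluates to 0, so (s + 3) is a factor.
Dividing out leaves s^2 + 6s + 45 = 0.
The quadratic formula then gives s = -3 ± 6j.

s = -3 ± 6j, -3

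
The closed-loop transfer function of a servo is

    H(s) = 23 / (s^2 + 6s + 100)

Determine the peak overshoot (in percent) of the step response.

Comparing s^2 + 6s + 100 to s^2 + 2ζωₙs + ωₙ²: ωₙ = 10 rad/s and ζ = 6/(2·10) = 0.3.
%OS = 100·exp(−πζ/√(1−ζ²)) = 100·exp(−π·0.3/√(1−0.3²)) ≈ 37.2%.

%OS ≈ 37.2%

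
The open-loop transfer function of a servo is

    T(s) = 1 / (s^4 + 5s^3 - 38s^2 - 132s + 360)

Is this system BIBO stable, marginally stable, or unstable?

unstable

The denominator s^4 + 5s^3 - 38s^2 - 132s + 360 factors as (s + 6)^2(s - 2)(s - 5), giving poles at s = -6, -6, 2, 5.
Since the pole(s) at s = 2, 5 lie in the right half-plane, the system is unstable.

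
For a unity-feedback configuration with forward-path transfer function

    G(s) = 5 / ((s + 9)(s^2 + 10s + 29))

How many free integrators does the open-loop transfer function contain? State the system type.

The denominator has no factor of s at the origin — no free integrator — so this is a Type 0 system.

Type 0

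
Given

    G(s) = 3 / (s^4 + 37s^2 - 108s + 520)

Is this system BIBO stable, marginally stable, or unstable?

unstable

The denominator s^4 + 37s^2 - 108s + 520 factors as (s^2 - 4s + 13)(s^2 + 4s + 40), giving poles at s = 2 + 3j, 2 - 3j, -2 + 6j, -2 - 6j.
Since the pole(s) at s = 2 + 3j, 2 - 3j lie in the right half-plane, the system is unstable.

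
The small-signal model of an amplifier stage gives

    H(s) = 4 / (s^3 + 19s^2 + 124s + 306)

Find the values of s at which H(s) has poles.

The poles are the roots of the denominator s^3 + 19s^2 + 124s + 306 = 0.
Trying s = -9: the polynomial evaluates to 0, so (s + 9) is a factor.
Dividing out leaves s^2 + 10s + 34 = 0.
The quadratic formula then gives s = -5 ± 3j.

s = -5 ± 3j, -9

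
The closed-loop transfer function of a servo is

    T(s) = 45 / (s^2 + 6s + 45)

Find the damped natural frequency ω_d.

ω_d = 6 rad/s

Comparing s^2 + 6s + 45 to s^2 + 2ζωₙs + ωₙ²: ωₙ = √45 ≈ 6.708 rad/s and ζ = 6/(2·√45) ≈ 0.4472.
ζωₙ = 6/2 = 3, so ω_d = ωₙ√(1−ζ²) = √(ωₙ² − (ζωₙ)²) = √(45 − 3²) = √36 = 6 rad/s.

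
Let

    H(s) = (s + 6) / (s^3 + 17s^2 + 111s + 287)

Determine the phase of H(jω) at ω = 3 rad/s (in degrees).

At s = j3: numerator = 6 + j3, denominator = 134 + j306.
∠H = ∠num − ∠den = 26.565° − (66.351°) = -39.79°.

∠H(j3) ≈ -39.79°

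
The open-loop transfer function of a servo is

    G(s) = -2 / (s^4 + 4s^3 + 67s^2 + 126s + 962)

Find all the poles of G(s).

s = -1 + 5j, -1 - 5j, -1 + 6j, -1 - 6j

The poles are the roots of the denominator s^4 + 4s^3 + 67s^2 + 126s + 962 = 0.
No real roots exist; factor into two real quadratics: (s^2 + 2s + 26)(s^2 + 2s + 37) = 0.
Each quadratic gives a conjugate pair via the quadratic formula.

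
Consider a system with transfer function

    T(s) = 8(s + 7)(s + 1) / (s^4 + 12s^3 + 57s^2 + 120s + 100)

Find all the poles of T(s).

s = -2 ± j, -4 ± 2j

The poles are the roots of the denominator s^4 + 12s^3 + 57s^2 + 120s + 100 = 0.
No real roots exist; factor into two real quadratics: (s^2 + 4s + 5)(s^2 + 8s + 20) = 0.
Each quadratic gives a conjugate pair via the quadratic formula.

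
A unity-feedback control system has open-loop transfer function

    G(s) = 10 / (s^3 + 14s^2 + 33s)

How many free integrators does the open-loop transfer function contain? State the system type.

The denominator has 1 factor of s at the origin (free integrator), so this is a Type 1 system.

Type 1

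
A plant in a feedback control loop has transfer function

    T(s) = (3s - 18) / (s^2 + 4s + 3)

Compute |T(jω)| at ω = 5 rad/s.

Substitute s = j5: numerator = -18 + j15, denominator = -22 + j20.
|T(j5)| = |-18 + j15| / |-22 + j20| = 23.431 / 29.732 ≈ 0.7881.

|T(j5)| ≈ 0.7881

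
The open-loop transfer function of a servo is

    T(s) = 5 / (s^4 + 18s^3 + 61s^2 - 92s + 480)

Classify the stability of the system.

The denominator s^4 + 18s^3 + 61s^2 - 92s + 480 factors as (s^2 - 2s + 5)(s + 8)(s + 12), giving poles at s = 1 + 2j, 1 - 2j, -8, -12.
Since the pole(s) at s = 1 + 2j, 1 - 2j lie in the right half-plane, the system is unstable.

unstable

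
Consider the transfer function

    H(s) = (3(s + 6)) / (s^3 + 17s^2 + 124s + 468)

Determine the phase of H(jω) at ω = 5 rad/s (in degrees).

At s = j5: numerator = 18 + j15, denominator = 43 + j495.
∠H = ∠num − ∠den = 39.806° − (85.035°) = -45.23°.

∠H(j5) ≈ -45.23°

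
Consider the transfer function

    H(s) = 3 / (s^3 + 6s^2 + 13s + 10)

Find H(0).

H(0) = 3/10 ≈ 0.3000

Set s = 0: H(0) = (3) / (10) = 3/10.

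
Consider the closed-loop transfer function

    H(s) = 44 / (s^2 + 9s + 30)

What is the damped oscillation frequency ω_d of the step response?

Comparing s^2 + 9s + 30 to s^2 + 2ζωₙs + ωₙ²: ωₙ = √30 ≈ 5.477 rad/s and ζ = 9/(2·√30) ≈ 0.8216.
ζωₙ = 9/2 = 4.5, so ω_d = ωₙ√(1−ζ²) = √(ωₙ² − (ζωₙ)²) = √(30 − 4.5²) = √9.75 ≈ 3.122 rad/s.

ω_d ≈ 3.122 rad/s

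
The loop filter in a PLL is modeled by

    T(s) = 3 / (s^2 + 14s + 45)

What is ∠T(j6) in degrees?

∠T(j6) ≈ -83.88°

At s = j6: numerator = 3, denominator = 9 + j84.
∠T = ∠num − ∠den = 0° − (83.884°) = -83.88°.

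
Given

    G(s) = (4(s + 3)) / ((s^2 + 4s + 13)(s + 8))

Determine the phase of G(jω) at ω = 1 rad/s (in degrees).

∠G(j1) ≈ -7.125°

At s = j1: numerator = 12 + j4, denominator = 92 + j44.
∠G = ∠num − ∠den = 18.435° − (25.560°) = -7.125°.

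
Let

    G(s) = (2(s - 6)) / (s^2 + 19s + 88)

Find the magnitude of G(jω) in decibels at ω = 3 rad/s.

Substitute s = j3: numerator = -12 + j6, denominator = 79 + j57.
|G(j3)| = |-12 + j6| / |79 + j57| = 13.416 / 97.417 ≈ 0.1377.
In decibels: 20·log₁₀(0.1377) ≈ -17.2 dB.

|G(j3)|_dB ≈ -17.2 dB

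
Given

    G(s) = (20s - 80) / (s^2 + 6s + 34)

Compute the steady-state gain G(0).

Set s = 0: G(0) = (-80) / (34) = -40/17.

G(0) = -40/17 ≈ -2.353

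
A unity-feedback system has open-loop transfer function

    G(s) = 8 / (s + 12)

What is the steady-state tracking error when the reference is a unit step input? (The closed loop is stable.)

e_ss = 0.6000

G(s) has no poles at the origin.
This is a Type 0 system. Kp = lim_{s→0} G(s) = 8/12 = 2/3.
e_ss = 1/(1 + Kp) = 1/(1 + 2/3) = 3/5 ≈ 0.6000.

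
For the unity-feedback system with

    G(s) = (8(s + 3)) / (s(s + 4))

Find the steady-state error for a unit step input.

G(s) has one pole at the origin.
This is a Type 1 system; for a step input the steady-state error is zero.

e_ss = 0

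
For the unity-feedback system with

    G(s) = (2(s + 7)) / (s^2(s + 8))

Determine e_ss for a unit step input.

e_ss = 0

G(s) has 2 poles at the origin.
This is a Type 2 system; for a step input the steady-state error is zero.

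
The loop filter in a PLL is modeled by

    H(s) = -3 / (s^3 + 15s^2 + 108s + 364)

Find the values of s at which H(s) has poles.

s = -7, -4 ± 6j

The poles are the roots of the denominator s^3 + 15s^2 + 108s + 364 = 0.
Trying s = -7: the polynomial evaluates to 0, so (s + 7) is a factor.
Dividing out leaves s^2 + 8s + 52 = 0.
The quadratic formula then gives s = -4 ± 6j.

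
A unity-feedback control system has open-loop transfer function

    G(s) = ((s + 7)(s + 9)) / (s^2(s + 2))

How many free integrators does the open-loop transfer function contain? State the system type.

Type 2

The denominator has 2 factors of s at the origin (free integrators), so this is a Type 2 system.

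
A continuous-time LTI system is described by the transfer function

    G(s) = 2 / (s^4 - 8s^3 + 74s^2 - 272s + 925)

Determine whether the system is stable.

unstable

The denominator s^4 - 8s^3 + 74s^2 - 272s + 925 factors as (s^2 - 6s + 25)(s^2 - 2s + 37), giving poles at s = 3 ± 4j, 1 ± 6j.
Since the pole(s) at s = 3 ± 4j, 1 ± 6j lie in the right half-plane, the system is unstable.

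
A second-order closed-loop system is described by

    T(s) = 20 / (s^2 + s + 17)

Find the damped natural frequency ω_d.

ω_d ≈ 4.093 rad/s

Comparing s^2 + s + 17 to s^2 + 2ζωₙs + ωₙ²: ωₙ = √17 ≈ 4.123 rad/s and ζ = 1/(2·√17) ≈ 0.1213.
ζωₙ = 1/2 = 0.5, so ω_d = ωₙ√(1−ζ²) = √(ωₙ² − (ζωₙ)²) = √(17 − 0.5²) = √16.75 ≈ 4.093 rad/s.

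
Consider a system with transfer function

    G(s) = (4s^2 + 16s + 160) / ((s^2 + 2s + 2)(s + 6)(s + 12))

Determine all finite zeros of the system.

Set the numerator to zero: 4s^2 + 16s + 160 = 0, i.e. 4·(s^2 + 4s + 40) = 0.
Factoring: (s^2 + 4s + 40) = 0.

s = -2 ± 6j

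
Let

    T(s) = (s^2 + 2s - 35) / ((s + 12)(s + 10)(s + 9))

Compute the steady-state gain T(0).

Set s = 0: T(0) = (-35) / (1080) = -7/216.

T(0) = -7/216 ≈ -0.03241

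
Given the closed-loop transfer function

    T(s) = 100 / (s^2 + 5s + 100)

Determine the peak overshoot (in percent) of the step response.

Comparing s^2 + 5s + 100 to s^2 + 2ζωₙs + ωₙ²: ωₙ = 10 rad/s and ζ = 5/(2·10) = 0.25.
%OS = 100·exp(−πζ/√(1−ζ²)) = 100·exp(−π·0.25/√(1−0.25²)) ≈ 44.4%.

%OS ≈ 44.4%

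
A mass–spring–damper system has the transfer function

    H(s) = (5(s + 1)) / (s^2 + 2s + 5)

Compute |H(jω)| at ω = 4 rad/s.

|H(j4)| ≈ 1.516

Substitute s = j4: numerator = 5 + j20, denominator = -11 + j8.
|H(j4)| = |5 + j20| / |-11 + j8| = 20.616 / 13.601 ≈ 1.516.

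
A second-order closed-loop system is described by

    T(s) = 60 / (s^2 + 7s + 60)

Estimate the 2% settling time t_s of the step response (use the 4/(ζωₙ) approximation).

t_s ≈ 1.143 s

Comparing s^2 + 7s + 60 to s^2 + 2ζωₙs + ωₙ²: ωₙ = √60 ≈ 7.746 rad/s and ζ = 7/(2·√60) ≈ 0.4518.
ζωₙ = 7/2 = 3.5, so t_s ≈ 4/(ζωₙ) = 4/3.5 ≈ 1.143 s.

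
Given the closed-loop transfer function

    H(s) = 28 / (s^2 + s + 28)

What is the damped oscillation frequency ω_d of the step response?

ω_d ≈ 5.268 rad/s

Comparing s^2 + s + 28 to s^2 + 2ζωₙs + ωₙ²: ωₙ = √28 ≈ 5.292 rad/s and ζ = 1/(2·√28) ≈ 0.09449.
ζωₙ = 1/2 = 0.5, so ω_d = ωₙ√(1−ζ²) = √(ωₙ² − (ζωₙ)²) = √(28 − 0.5²) = √27.75 ≈ 5.268 rad/s.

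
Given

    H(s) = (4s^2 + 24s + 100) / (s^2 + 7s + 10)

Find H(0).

Set s = 0: H(0) = (100) / (10) = 10.

H(0) = 10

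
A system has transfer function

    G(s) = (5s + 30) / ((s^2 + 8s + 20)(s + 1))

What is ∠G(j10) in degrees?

∠G(j10) ≈ -160.3°

At s = j10: numerator = 30 + j50, denominator = -880 - j720.
∠G = ∠num − ∠den = 59.036° − (-140.71°) = 199.7°, which wraps to -160.3°.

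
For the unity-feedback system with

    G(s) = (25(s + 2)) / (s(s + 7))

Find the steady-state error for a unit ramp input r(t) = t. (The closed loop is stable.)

e_ss = 0.1400

G(s) has one pole at the origin.
This is a Type 1 system. Kv = lim_{s→0} s·G(s) = 50/7.
e_ss = 1/Kv = 1/(50/7) = 7/50 ≈ 0.1400.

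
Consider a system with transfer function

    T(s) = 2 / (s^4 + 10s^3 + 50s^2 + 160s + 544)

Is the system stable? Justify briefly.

marginally stable

The denominator s^4 + 10s^3 + 50s^2 + 160s + 544 factors as (s^2 + 16)(s^2 + 10s + 34), giving poles at s = ±4j, -5 ± 3j.
Since the simple pole(s) at s = 4j, -4j lie on the jω-axis with none in the right half-plane, the system is marginally stable.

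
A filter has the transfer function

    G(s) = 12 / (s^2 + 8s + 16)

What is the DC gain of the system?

G(0) = 3/4 ≈ 0.7500

Set s = 0: G(0) = (12) / (16) = 3/4.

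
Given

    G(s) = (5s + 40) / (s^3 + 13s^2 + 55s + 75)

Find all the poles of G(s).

The poles are the roots of the denominator s^3 + 13s^2 + 55s + 75 = 0.
Trying s = -5: the polynomial evaluates to 0, so (s + 5) is a factor.
Dividing out leaves s^2 + 8s + 15 = 0.
Factoring the quadratic: (s + 5)(s + 3) = 0.

s = -5, -5, -3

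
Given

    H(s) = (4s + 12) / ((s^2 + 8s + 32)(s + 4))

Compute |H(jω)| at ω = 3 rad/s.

Substitute s = j3: numerator = 12 + j12, denominator = 20 + j165.
|H(j3)| = |12 + j12| / |20 + j165| = 16.971 / 166.21 ≈ 0.1021.

|H(j3)| ≈ 0.1021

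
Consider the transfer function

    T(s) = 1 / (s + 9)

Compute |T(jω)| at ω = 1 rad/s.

|T(j1)| ≈ 0.1104

Substitute s = j1: numerator = 1, denominator = 9 + j1.
|T(j1)| = |1| / |9 + j1| = 1 / 9.0554 ≈ 0.1104.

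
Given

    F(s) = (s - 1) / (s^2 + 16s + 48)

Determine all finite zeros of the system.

s = 1

Set the numerator to zero: s - 1 = 0.
So s = 1.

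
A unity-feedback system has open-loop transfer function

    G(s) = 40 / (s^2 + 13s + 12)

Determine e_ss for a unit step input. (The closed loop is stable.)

e_ss = 0.2308

G(s) has no poles at the origin.
This is a Type 0 system. Kp = lim_{s→0} G(s) = 40/12 = 10/3.
e_ss = 1/(1 + Kp) = 1/(1 + 10/3) = 3/13 ≈ 0.2308.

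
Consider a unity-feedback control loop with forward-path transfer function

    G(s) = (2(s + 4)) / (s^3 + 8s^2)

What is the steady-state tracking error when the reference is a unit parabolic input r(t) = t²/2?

e_ss = 1

G(s) has 2 poles at the origin.
This is a Type 2 system. Ka = lim_{s→0} s^2·G(s) = 8/8 = 1.
e_ss = 1/Ka = 1/(1) = 1.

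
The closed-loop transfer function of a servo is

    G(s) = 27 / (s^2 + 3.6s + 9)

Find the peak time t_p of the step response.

Comparing s^2 + 3.6s + 9 to s^2 + 2ζωₙs + ωₙ²: ωₙ = 3 rad/s and ζ = 3.6/(2·3) = 0.6.
ζωₙ = 3.6/2 = 1.8, so ω_d = ωₙ√(1−ζ²) = √(ωₙ² − (ζωₙ)²) = √(9 − 1.8²) = √5.76 = 2.400 rad/s.
t_p = π/ω_d = π/2.400 ≈ 1.309 s.

t_p ≈ 1.309 s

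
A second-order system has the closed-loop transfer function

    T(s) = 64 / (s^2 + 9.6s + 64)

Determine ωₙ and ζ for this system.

Compare the denominator to the standard form s^2 + 2ζωₙs + ωₙ².
ωₙ² = 64, so ωₙ = 8 rad/s.
2ζωₙ = 9.6, so ζ = 9.6/(2·8) = 0.6.

ωₙ = 8 rad/s, ζ = 0.6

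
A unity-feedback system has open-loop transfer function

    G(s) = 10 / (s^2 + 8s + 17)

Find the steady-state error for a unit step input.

G(s) has no poles at the origin.
This is a Type 0 system. Kp = lim_{s→0} G(s) = 10/17.
e_ss = 1/(1 + Kp) = 1/(1 + 10/17) = 17/27 ≈ 0.6296.

e_ss = 0.6296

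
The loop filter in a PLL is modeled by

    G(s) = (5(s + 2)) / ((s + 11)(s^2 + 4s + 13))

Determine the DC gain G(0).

At s = 0 each factor (s + a) contributes a and each (s^2 + bs + c) contributes c.
G(0) = 5·(2) / ((11) · (13)) = 10/143 = 10/143.

G(0) = 10/143 ≈ 0.06993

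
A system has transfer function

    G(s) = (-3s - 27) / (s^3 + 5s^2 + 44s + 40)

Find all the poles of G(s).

s = -2 ± 6j, -1

The poles are the roots of the denominator s^3 + 5s^2 + 44s + 40 = 0.
Trying s = -1: the polynomial evaluates to 0, so (s + 1) is a factor.
Dividing out leaves s^2 + 4s + 40 = 0.
The quadratic formula then gives s = -2 ± 6j.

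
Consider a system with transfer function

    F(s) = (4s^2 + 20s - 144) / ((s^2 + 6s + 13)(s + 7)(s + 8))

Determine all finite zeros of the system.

Set the numerator to zero: 4s^2 + 20s - 144 = 0, i.e. 4·(s^2 + 5s - 36) = 0.
Factoring: (s + 9)(s - 4) = 0.

s = -9, 4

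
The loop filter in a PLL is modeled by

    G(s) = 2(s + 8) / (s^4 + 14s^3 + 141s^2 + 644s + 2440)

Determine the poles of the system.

The poles are the roots of the denominator s^4 + 14s^3 + 141s^2 + 644s + 2440 = 0.
No real roots exist; factor into two real quadratics: (s^2 + 4s + 40)(s^2 + 10s + 61) = 0.
Each quadratic gives a conjugate pair via the quadratic formula.

s = -2 + 6j, -2 - 6j, -5 + 6j, -5 - 6j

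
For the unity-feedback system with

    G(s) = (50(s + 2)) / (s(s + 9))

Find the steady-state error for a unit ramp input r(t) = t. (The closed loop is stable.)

e_ss = 0.09000

G(s) has one pole at the origin.
This is a Type 1 system. Kv = lim_{s→0} s·G(s) = 100/9.
e_ss = 1/Kv = 1/(100/9) = 9/100 ≈ 0.09000.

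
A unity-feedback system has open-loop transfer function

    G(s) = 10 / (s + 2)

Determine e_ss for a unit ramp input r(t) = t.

e_ss = ∞

G(s) has no poles at the origin.
This is a Type 0 system; Kv = lim_{s→0} s·G(s) = 0, so the steady-state error for a ramp input is infinite.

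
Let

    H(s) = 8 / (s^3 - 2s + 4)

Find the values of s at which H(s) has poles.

The poles are the roots of the denominator s^3 - 2s + 4 = 0.
Trying s = -2: the polynomial evaluates to 0, so (s + 2) is a factor.
Dividing out leaves s^2 - 2s + 2 = 0.
The quadratic formula then gives s = 1 ± 1j.

s = 1 ± j, -2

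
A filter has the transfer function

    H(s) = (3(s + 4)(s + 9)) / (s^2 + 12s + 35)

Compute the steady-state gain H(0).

Set s = 0: H(0) = (108) / (35) = 108/35.

H(0) = 108/35 ≈ 3.086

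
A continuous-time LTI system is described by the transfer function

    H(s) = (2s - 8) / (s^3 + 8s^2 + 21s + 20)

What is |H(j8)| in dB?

Substitute s = j8: numerator = -8 + j16, denominator = -492 - j344.
|H(j8)| = |-8 + j16| / |-492 - j344| = 17.889 / 600.33 ≈ 0.02980.
In decibels: 20·log₁₀(0.02980) ≈ -30.5 dB.

|H(j8)|_dB ≈ -30.5 dB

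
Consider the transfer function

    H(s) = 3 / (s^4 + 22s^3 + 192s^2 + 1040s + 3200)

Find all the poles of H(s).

s = -8, -2 + 6j, -2 - 6j, -10

The poles are the roots of the denominator s^4 + 22s^3 + 192s^2 + 1040s + 3200 = 0.
Trying s = -8: the polynomial evaluates to 0, so (s + 8) is a factor.
Dividing out leaves s^3 + 14s^2 + 80s + 400 = 0.
This factors further as (s^2 + 4s + 40)(s + 10) = 0.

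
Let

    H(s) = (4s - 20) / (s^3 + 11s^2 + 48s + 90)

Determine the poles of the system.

The poles are the roots of the denominator s^3 + 11s^2 + 48s + 90 = 0.
Trying s = -5: the polynomial evaluates to 0, so (s + 5) is a factor.
Dividing out leaves s^2 + 6s + 18 = 0.
The quadratic formula then gives s = -3 ± 3j.

s = -3 ± 3j, -5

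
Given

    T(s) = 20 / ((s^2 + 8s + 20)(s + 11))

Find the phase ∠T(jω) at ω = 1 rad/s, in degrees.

∠T(j1) ≈ -28.03°

At s = j1: numerator = 20, denominator = 201 + j107.
∠T = ∠num − ∠den = 0° − (28.028°) = -28.03°.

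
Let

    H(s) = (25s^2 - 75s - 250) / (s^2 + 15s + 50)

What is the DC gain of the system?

Set s = 0: H(0) = (-250) / (50) = -5.

H(0) = -5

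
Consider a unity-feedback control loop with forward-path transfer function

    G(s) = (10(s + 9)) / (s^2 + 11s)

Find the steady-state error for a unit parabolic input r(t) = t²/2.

e_ss = ∞

G(s) has one pole at the origin.
This is a Type 1 system; Ka = lim_{s→0} s^2·G(s) = 0, so the steady-state error for a parabola input is infinite.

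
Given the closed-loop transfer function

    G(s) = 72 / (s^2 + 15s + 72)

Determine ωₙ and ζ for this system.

Compare the denominator to the standard form s^2 + 2ζωₙs + ωₙ².
ωₙ² = 72, so ωₙ = √72 ≈ 8.485 rad/s.
2ζωₙ = 15, so ζ = 15/(2·√72) ≈ 0.8839.

ωₙ ≈ 8.485 rad/s, ζ ≈ 0.8839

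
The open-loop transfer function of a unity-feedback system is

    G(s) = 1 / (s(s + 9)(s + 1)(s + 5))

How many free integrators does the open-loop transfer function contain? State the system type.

The denominator has 1 factor of s at the origin (free integrator), so this is a Type 1 system.

Type 1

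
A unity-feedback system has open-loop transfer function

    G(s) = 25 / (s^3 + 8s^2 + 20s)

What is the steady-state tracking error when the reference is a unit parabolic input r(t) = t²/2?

G(s) has one pole at the origin.
This is a Type 1 system; Ka = lim_{s→0} s^2·G(s) = 0, so the steady-state error for a parabola input is infinite.

e_ss = ∞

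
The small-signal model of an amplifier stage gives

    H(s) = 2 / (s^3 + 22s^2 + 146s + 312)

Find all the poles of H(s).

The poles are the roots of the denominator s^3 + 22s^2 + 146s + 312 = 0.
Trying s = -12: the polynomial evaluates to 0, so (s + 12) is a factor.
Dividing out leaves s^2 + 10s + 26 = 0.
The quadratic formula then gives s = -5 ± 1j.

s = -5 ± j, -12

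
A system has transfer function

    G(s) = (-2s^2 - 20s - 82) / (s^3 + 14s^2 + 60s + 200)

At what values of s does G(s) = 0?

s = -5 + 4j, -5 - 4j

Set the numerator to zero: -2s^2 - 20s - 82 = 0, i.e. -2·(s^2 + 10s + 41) = 0.
Factoring: (s^2 + 10s + 41) = 0.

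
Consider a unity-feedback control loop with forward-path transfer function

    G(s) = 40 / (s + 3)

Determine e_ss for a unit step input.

G(s) has no poles at the origin.
This is a Type 0 system. Kp = lim_{s→0} G(s) = 40/3.
e_ss = 1/(1 + Kp) = 1/(1 + 40/3) = 3/43 ≈ 0.06977.

e_ss = 0.06977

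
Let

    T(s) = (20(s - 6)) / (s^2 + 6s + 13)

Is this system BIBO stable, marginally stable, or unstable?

stable

The poles can be read from the denominator factors: s = -3 + 2j, -3 - 2j.
Since all poles lie strictly in the left half-plane, the system is stable.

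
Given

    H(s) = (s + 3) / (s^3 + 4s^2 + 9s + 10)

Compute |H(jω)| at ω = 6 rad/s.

|H(j6)| ≈ 0.03191

Substitute s = j6: numerator = 3 + j6, denominator = -134 - j162.
|H(j6)| = |3 + j6| / |-134 - j162| = 6.7082 / 210.24 ≈ 0.03191.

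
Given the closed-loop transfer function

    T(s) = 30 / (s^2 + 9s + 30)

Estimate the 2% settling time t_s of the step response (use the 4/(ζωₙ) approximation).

Comparing s^2 + 9s + 30 to s^2 + 2ζωₙs + ωₙ²: ωₙ = √30 ≈ 5.477 rad/s and ζ = 9/(2·√30) ≈ 0.8216.
ζωₙ = 9/2 = 4.5, so t_s ≈ 4/(ζωₙ) = 4/4.5 ≈ 0.8889 s.

t_s ≈ 0.8889 s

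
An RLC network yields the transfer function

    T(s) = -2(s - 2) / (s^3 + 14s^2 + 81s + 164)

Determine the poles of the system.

s = -5 ± 4j, -4

The poles are the roots of the denominator s^3 + 14s^2 + 81s + 164 = 0.
Trying s = -4: the polynomial evaluates to 0, so (s + 4) is a factor.
Dividing out leaves s^2 + 10s + 41 = 0.
The quadratic formula then gives s = -5 ± 4j.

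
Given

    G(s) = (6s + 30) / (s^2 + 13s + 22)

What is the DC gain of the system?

Set s = 0: G(0) = (30) / (22) = 15/11.

G(0) = 15/11 ≈ 1.364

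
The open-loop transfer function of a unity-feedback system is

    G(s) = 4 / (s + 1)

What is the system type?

The denominator has no factor of s at the origin — no free integrator — so this is a Type 0 system.

Type 0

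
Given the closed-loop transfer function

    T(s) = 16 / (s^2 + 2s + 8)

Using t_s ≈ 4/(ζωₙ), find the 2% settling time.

Comparing s^2 + 2s + 8 to s^2 + 2ζωₙs + ωₙ²: ωₙ = √8 ≈ 2.828 rad/s and ζ = 2/(2·√8) ≈ 0.3536.
ζωₙ = 2/2 = 1, so t_s ≈ 4/(ζωₙ) = 4/1 = 4 s.

t_s ≈ 4 s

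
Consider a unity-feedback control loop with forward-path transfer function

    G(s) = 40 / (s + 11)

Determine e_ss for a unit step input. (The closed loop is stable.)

e_ss = 0.2157

G(s) has no poles at the origin.
This is a Type 0 system. Kp = lim_{s→0} G(s) = 40/11.
e_ss = 1/(1 + Kp) = 1/(1 + 40/11) = 11/51 ≈ 0.2157.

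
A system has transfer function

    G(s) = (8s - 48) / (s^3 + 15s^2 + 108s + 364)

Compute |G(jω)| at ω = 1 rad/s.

|G(j1)| ≈ 0.1333

Substitute s = j1: numerator = -48 + j8, denominator = 349 + j107.
|G(j1)| = |-48 + j8| / |349 + j107| = 48.662 / 365.03 ≈ 0.1333.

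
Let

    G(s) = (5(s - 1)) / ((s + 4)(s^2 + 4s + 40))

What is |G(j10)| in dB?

|G(j10)|_dB ≈ -23.8 dB

Substitute s = j10: numerator = -5 + j50, denominator = -640 - j440.
|G(j10)| = |-5 + j50| / |-640 - j440| = 50.249 / 776.66 ≈ 0.06470.
In decibels: 20·log₁₀(0.06470) ≈ -23.8 dB.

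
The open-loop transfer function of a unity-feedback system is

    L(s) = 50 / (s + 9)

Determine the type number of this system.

Type 0

The denominator has no factor of s at the origin — no free integrator — so this is a Type 0 system.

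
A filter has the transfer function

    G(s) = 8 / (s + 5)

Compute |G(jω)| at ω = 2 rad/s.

Substitute s = j2: numerator = 8, denominator = 5 + j2.
|G(j2)| = |8| / |5 + j2| = 8 / 5.3852 ≈ 1.486.

|G(j2)| ≈ 1.486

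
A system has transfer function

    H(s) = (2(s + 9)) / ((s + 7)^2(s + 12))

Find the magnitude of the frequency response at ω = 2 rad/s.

Substitute s = j2: numerator = 18 + j4, denominator = 484 + j426.
|H(j2)| = |18 + j4| / |484 + j426| = 18.439 / 644.77 ≈ 0.02860.

|H(j2)| ≈ 0.02860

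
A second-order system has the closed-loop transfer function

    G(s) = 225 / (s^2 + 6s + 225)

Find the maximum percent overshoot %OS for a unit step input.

%OS ≈ 52.7%

Comparing s^2 + 6s + 225 to s^2 + 2ζωₙs + ωₙ²: ωₙ = 15 rad/s and ζ = 6/(2·15) = 0.2.
%OS = 100·exp(−πζ/√(1−ζ²)) = 100·exp(−π·0.2/√(1−0.2²)) ≈ 52.7%.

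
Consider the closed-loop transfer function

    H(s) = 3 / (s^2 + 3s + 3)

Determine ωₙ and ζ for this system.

ωₙ ≈ 1.732 rad/s, ζ ≈ 0.8660

Compare the denominator to the standard form s^2 + 2ζωₙs + ωₙ².
ωₙ² = 3, so ωₙ = √3 ≈ 1.732 rad/s.
2ζωₙ = 3, so ζ = 3/(2·√3) ≈ 0.8660.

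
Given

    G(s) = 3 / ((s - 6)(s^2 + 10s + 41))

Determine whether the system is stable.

The poles can be read from the denominator factors: s = 6, -5 ± 4j.
Since the pole(s) at s = 6 lie in the right half-plane, the system is unstable.

unstable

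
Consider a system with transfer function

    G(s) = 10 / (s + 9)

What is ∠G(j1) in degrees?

∠G(j1) ≈ -6.340°

At s = j1: numerator = 10, denominator = 9 + j1.
∠G = ∠num − ∠den = 0° − (6.3402°) = -6.340°.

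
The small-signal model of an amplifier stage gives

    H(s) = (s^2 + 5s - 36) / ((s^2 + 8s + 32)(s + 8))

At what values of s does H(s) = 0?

Set the numerator to zero: s^2 + 5s - 36 = 0.
Factoring: (s + 9)(s - 4) = 0.

s = -9, 4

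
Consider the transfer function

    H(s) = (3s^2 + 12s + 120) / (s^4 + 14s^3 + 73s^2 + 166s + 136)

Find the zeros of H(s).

s = -2 ± 6j

Set the numerator to zero: 3s^2 + 12s + 120 = 0, i.e. 3·(s^2 + 4s + 40) = 0.
Factoring: (s^2 + 4s + 40) = 0.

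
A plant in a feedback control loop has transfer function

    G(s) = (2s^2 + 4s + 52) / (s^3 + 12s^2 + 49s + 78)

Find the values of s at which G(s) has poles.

The poles are the roots of the denominator s^3 + 12s^2 + 49s + 78 = 0.
Trying s = -6: the polynomial evaluates to 0, so (s + 6) is a factor.
Dividing out leaves s^2 + 6s + 13 = 0.
The quadratic formula then gives s = -3 ± 2j.

s = -6, -3 ± 2j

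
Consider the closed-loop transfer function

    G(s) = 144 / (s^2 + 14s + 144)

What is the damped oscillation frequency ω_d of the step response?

Comparing s^2 + 14s + 144 to s^2 + 2ζωₙs + ωₙ²: ωₙ = 12 rad/s and ζ = 14/(2·12) ≈ 0.5833.
ζωₙ = 14/2 = 7, so ω_d = ωₙ√(1−ζ²) = √(ωₙ² − (ζωₙ)²) = √(144 − 7²) = √95 ≈ 9.747 rad/s.

ω_d ≈ 9.747 rad/s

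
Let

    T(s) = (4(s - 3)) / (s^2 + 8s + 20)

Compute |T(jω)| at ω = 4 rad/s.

|T(j4)| ≈ 0.6202

Substitute s = j4: numerator = -12 + j16, denominator = 4 + j32.
|T(j4)| = |-12 + j16| / |4 + j32| = 20 / 32.249 ≈ 0.6202.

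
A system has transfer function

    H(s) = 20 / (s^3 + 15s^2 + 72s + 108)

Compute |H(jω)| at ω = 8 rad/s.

|H(j8)| ≈ 0.02341

Substitute s = j8: numerator = 20, denominator = -852 + j64.
|H(j8)| = |20| / |-852 + j64| = 20 / 854.40 ≈ 0.02341.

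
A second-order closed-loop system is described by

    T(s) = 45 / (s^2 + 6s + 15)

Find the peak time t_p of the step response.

Comparing s^2 + 6s + 15 to s^2 + 2ζωₙs + ωₙ²: ωₙ = √15 ≈ 3.873 rad/s and ζ = 6/(2·√15) ≈ 0.7746.
ζωₙ = 6/2 = 3, so ω_d = ωₙ√(1−ζ²) = √(ωₙ² − (ζωₙ)²) = √(15 − 3²) = √6 ≈ 2.449 rad/s.
t_p = π/ω_d = π/2.449 ≈ 1.283 s.

t_p ≈ 1.283 s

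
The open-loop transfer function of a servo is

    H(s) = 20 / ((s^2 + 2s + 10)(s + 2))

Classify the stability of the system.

The poles can be read from the denominator factors: s = -1 + 3j, -1 - 3j, -2.
Since all poles lie strictly in the left half-plane, the system is stable.

stable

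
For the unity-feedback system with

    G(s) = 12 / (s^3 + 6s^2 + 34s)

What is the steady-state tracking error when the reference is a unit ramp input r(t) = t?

e_ss = 2.833

G(s) has one pole at the origin.
This is a Type 1 system. Kv = lim_{s→0} s·G(s) = 12/34 = 6/17.
e_ss = 1/Kv = 1/(6/17) = 17/6 ≈ 2.833.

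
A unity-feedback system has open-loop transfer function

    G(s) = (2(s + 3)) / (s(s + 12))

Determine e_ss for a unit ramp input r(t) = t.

e_ss = 2

G(s) has one pole at the origin.
This is a Type 1 system. Kv = lim_{s→0} s·G(s) = 6/12 = 1/2.
e_ss = 1/Kv = 1/(1/2) = 2.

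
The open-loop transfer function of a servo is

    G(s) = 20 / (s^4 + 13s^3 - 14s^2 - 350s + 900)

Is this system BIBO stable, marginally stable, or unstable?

The denominator s^4 + 13s^3 - 14s^2 - 350s + 900 factors as (s + 9)(s + 10)(s^2 - 6s + 10), giving poles at s = -9, -10, 3 ± j.
Since the pole(s) at s = 3 + j, 3 - j lie in the right half-plane, the system is unstable.

unstable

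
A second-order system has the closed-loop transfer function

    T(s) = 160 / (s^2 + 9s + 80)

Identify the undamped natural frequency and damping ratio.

Compare the denominator to the standard form s^2 + 2ζωₙs + ωₙ².
ωₙ² = 80, so ωₙ = √80 ≈ 8.944 rad/s.
2ζωₙ = 9, so ζ = 9/(2·√80) ≈ 0.5031.
With ζ = 0.5031 the response is underdamped.

ωₙ ≈ 8.944 rad/s, ζ ≈ 0.5031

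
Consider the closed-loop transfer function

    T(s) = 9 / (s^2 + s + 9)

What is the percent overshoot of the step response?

Comparing s^2 + s + 9 to s^2 + 2ζωₙs + ωₙ²: ωₙ = 3 rad/s and ζ = 1/(2·3) ≈ 0.1667.
%OS = 100·exp(−πζ/√(1−ζ²)) = 100·exp(−π·0.1667/√(1−0.1667²)) ≈ 58.8%.

%OS ≈ 58.8%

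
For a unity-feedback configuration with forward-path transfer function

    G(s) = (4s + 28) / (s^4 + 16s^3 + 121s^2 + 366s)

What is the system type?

Type 1

Factor s from the denominator: s^4 + 16s^3 + 121s^2 + 366s = s·(s^3 + 16s^2 + 121s + 366).
There is 1 pole at the origin, so the system is Type 1.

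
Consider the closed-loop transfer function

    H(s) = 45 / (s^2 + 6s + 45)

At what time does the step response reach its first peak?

t_p ≈ 0.5236 s

Comparing s^2 + 6s + 45 to s^2 + 2ζωₙs + ωₙ²: ωₙ = √45 ≈ 6.708 rad/s and ζ = 6/(2·√45) ≈ 0.4472.
ζωₙ = 6/2 = 3, so ω_d = ωₙ√(1−ζ²) = √(ωₙ² − (ζωₙ)²) = √(45 − 3²) = √36 = 6 rad/s.
t_p = π/ω_d = π/6 ≈ 0.5236 s.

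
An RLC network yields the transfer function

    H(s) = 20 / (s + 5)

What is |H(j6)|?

Substitute s = j6: numerator = 20, denominator = 5 + j6.
|H(j6)| = |20| / |5 + j6| = 20 / 7.8102 ≈ 2.561.

|H(j6)| ≈ 2.561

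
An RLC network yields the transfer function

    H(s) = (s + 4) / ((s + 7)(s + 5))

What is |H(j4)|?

|H(j4)| ≈ 0.1096

Substitute s = j4: numerator = 4 + j4, denominator = 19 + j48.
|H(j4)| = |4 + j4| / |19 + j48| = 5.6569 / 51.624 ≈ 0.1096.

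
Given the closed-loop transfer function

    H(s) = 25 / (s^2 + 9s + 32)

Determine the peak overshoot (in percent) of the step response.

%OS ≈ 1.62%

Comparing s^2 + 9s + 32 to s^2 + 2ζωₙs + ωₙ²: ωₙ = √32 ≈ 5.657 rad/s and ζ = 9/(2·√32) ≈ 0.7955.
%OS = 100·exp(−πζ/√(1−ζ²)) = 100·exp(−π·0.7955/√(1−0.7955²)) ≈ 1.62%.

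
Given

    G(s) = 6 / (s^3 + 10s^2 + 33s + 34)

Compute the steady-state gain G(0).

G(0) = 3/17 ≈ 0.1765

Set s = 0: G(0) = (6) / (34) = 3/17.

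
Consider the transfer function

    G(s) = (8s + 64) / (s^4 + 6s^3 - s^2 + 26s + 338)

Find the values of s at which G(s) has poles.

s = 2 + 3j, 2 - 3j, -5 + j, -5 - j

The poles are the roots of the denominator s^4 + 6s^3 - s^2 + 26s + 338 = 0.
No real roots exist; factor into two real quadratics: (s^2 - 4s + 13)(s^2 + 10s + 26) = 0.
Each quadratic gives a conjugate pair via the quadratic formula.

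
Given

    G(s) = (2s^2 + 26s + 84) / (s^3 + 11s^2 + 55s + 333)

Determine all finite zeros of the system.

s = -7, -6

Set the numerator to zero: 2s^2 + 26s + 84 = 0, i.e. 2·(s^2 + 13s + 42) = 0.
Factoring: (s + 7)(s + 6) = 0.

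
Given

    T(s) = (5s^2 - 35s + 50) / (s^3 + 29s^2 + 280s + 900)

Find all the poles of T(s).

s = -10, -9, -10

The poles are the roots of the denominator s^3 + 29s^2 + 280s + 900 = 0.
Trying s = -10: the polynomial evaluates to 0, so (s + 10) is a factor.
Dividing out leaves s^2 + 19s + 90 = 0.
Factoring the quadratic: (s + 9)(s + 10) = 0.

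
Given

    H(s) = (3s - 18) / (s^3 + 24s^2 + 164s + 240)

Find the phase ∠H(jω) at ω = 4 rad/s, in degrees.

∠H(j4) ≈ 42.64°

At s = j4: numerator = -18 + j12, denominator = -144 + j592.
∠H = ∠num − ∠den = 146.31° − (103.67°) = 42.64°.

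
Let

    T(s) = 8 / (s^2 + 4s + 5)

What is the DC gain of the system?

T(0) = 8/5 ≈ 1.600

Set s = 0: T(0) = (8) / (5) = 8/5.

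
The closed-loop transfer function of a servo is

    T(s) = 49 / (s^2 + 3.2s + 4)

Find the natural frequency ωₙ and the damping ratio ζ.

ωₙ = 2 rad/s, ζ = 0.8

Compare the denominator to the standard form s^2 + 2ζωₙs + ωₙ².
ωₙ² = 4, so ωₙ = 2 rad/s.
2ζωₙ = 3.2, so ζ = 3.2/(2·2) = 0.8.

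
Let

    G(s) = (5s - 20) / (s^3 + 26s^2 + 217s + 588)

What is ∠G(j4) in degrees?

At s = j4: numerator = -20 + j20, denominator = 172 + j804.
∠G = ∠num − ∠den = 135° − (77.925°) = 57.08°.

∠G(j4) ≈ 57.08°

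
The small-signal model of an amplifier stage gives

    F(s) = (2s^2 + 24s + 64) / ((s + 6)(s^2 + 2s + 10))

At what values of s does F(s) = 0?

s = -8, -4

Set the numerator to zero: 2s^2 + 24s + 64 = 0, i.e. 2·(s^2 + 12s + 32) = 0.
Factoring: (s + 8)(s + 4) = 0.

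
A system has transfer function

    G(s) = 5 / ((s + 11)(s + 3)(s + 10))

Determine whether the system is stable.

stable

The poles can be read from the denominator factors: s = -11, -3, -10.
Since all poles lie strictly in the left half-plane, the system is stable.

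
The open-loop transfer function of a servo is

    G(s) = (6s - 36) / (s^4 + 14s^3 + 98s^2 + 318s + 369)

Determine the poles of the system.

s = -3, -4 + 5j, -4 - 5j, -3

The poles are the roots of the denominator s^4 + 14s^3 + 98s^2 + 318s + 369 = 0.
Trying s = -3: the polynomial evaluates to 0, so (s + 3) is a factor.
Dividing out leaves s^3 + 11s^2 + 65s + 123 = 0.
This factors further as (s^2 + 8s + 41)(s + 3) = 0.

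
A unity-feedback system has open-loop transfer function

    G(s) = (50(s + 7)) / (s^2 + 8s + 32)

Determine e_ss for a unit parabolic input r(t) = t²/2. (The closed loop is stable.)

e_ss = ∞

G(s) has no poles at the origin.
This is a Type 0 system; Ka = lim_{s→0} s^2·G(s) = 0, so the steady-state error for a parabola input is infinite.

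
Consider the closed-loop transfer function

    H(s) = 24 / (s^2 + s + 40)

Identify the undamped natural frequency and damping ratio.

Compare the denominator to the standard form s^2 + 2ζωₙs + ωₙ².
ωₙ² = 40, so ωₙ = √40 ≈ 6.325 rad/s.
2ζωₙ = 1, so ζ = 1/(2·√40) ≈ 0.07906.
With ζ = 0.07906 the response is underdamped.

ωₙ ≈ 6.325 rad/s, ζ ≈ 0.07906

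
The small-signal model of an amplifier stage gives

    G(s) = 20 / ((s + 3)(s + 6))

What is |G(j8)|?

|G(j8)| ≈ 0.2341

Substitute s = j8: numerator = 20, denominator = -46 + j72.
|G(j8)| = |20| / |-46 + j72| = 20 / 85.440 ≈ 0.2341.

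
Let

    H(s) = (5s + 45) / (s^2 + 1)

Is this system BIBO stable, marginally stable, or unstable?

marginally stable

The poles can be read from the denominator factors: s = ±j.
Since the simple pole(s) at s = j, -j lie on the jω-axis with none in the right half-plane, the system is marginally stable.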